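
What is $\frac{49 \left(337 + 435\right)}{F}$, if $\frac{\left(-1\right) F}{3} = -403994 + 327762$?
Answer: $\frac{9457}{57174} \approx 0.16541$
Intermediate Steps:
$F = 228696$ ($F = - 3 \left(-403994 + 327762\right) = \left(-3\right) \left(-76232\right) = 228696$)
$\frac{49 \left(337 + 435\right)}{F} = \frac{49 \left(337 + 435\right)}{228696} = 49 \cdot 772 \cdot \frac{1}{228696} = 37828 \cdot \frac{1}{228696} = \frac{9457}{57174}$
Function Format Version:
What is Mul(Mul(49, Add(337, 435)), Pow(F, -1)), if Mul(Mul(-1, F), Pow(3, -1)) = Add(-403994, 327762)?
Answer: Rational(9457, 57174) ≈ 0.16541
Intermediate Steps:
F = 228696 (F = Mul(-3, Add(-403994, 327762)) = Mul(-3, -76232) = 228696)
Mul(Mul(49, Add(337, 435)), Pow(F, -1)) = Mul(Mul(49, Add(337, 435)), Pow(228696, -1)) = Mul(Mul(49, 772), Rational(1, 228696)) = Mul(37828, Rational(1, 228696)) = Rational(9457, 57174)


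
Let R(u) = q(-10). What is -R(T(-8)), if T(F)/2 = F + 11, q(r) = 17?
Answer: -17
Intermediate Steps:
T(F) = 22 + 2*F (T(F) = 2*(F + 11) = 2*(11 + F) = 22 + 2*F)
R(u) = 17
-R(T(-8)) = -1*17 = -17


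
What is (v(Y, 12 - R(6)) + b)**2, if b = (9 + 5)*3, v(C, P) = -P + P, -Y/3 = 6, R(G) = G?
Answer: 1764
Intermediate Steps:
Y = -18 (Y = -3*6 = -18)
v(C, P) = 0
b = 42 (b = 14*3 = 42)
(v(Y, 12 - R(6)) + b)**2 = (0 + 42)**2 = 42**2 = 1764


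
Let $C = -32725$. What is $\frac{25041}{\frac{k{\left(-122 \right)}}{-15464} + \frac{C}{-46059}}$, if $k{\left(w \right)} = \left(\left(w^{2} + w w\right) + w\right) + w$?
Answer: $- \frac{4458902977854}{213446629} \approx -20890.0$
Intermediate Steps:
$k{\left(w \right)} = 2 w + 2 w^{2}$ ($k{\left(w \right)} = \left(\left(w^{2} + w^{2}\right) + w\right) + w = \left(2 w^{2} + w\right) + w = \left(w + 2 w^{2}\right) + w = 2 w + 2 w^{2}$)
$\frac{25041}{\frac{k{\left(-122 \right)}}{-15464} + \frac{C}{-46059}} = \frac{25041}{\frac{2 \left(-122\right) \left(1 - 122\right)}{-15464} - \frac{32725}{-46059}} = \frac{25041}{2 \left(-122\right) \left(-121\right) \left(- \frac{1}{15464}\right) - - \frac{32725}{46059}} = \frac{25041}{29524 \left(- \frac{1}{15464}\right) + \frac{32725}{46059}} = \frac{25041}{- \frac{7381}{3866} + \frac{32725}{46059}} = \frac{25041}{- \frac{213446629}{178064094}} = 25041 \left(- \frac{178064094}{213446629}\right) = - \frac{4458902977854}{213446629}$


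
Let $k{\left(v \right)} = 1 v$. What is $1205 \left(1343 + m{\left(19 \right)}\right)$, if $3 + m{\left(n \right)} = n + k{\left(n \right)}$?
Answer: $1660490$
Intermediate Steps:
$k{\left(v \right)} = v$
$m{\left(n \right)} = -3 + 2 n$ ($m{\left(n \right)} = -3 + \left(n + n\right) = -3 + 2 n$)
$1205 \left(1343 + m{\left(19 \right)}\right) = 1205 \left(1343 + \left(-3 + 2 \cdot 19\right)\right) = 1205 \left(1343 + \left(-3 + 38\right)\right) = 1205 \left(1343 + 35\right) = 1205 \cdot 1378 = 1660490$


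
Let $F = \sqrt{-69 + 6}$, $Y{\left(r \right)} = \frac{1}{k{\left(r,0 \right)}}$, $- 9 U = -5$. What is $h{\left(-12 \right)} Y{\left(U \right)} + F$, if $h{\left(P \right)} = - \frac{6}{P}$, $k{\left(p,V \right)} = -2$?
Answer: $- \frac{1}{4} + 3 i \sqrt{7} \approx -0.25 + 7.9373 i$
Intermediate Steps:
$U = \frac{5}{9}$ ($U = \left(- \frac{1}{9}\right) \left(-5\right) = \frac{5}{9} \approx 0.55556$)
$Y{\left(r \right)} = - \frac{1}{2}$ ($Y{\left(r \right)} = \frac{1}{-2} = - \frac{1}{2}$)
$F = 3 i \sqrt{7}$ ($F = \sqrt{-63} = 3 i \sqrt{7} \approx 7.9373 i$)
$h{\left(-12 \right)} Y{\left(U \right)} + F = - \frac{6}{-12} \left(- \frac{1}{2}\right) + 3 i \sqrt{7} = \left(-6\right) \left(- \frac{1}{12}\right) \left(- \frac{1}{2}\right) + 3 i \sqrt{7} = \frac{1}{2} \left(- \frac{1}{2}\right) + 3 i \sqrt{7} = - \frac{1}{4} + 3 i \sqrt{7}$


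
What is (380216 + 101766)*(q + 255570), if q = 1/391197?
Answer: 48187701126350762/391197 ≈ 1.2318e+11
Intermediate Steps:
q = 1/391197 ≈ 2.5563e-6
(380216 + 101766)*(q + 255570) = (380216 + 101766)*(1/391197 + 255570) = 481982*(99978217291/391197) = 48187701126350762/391197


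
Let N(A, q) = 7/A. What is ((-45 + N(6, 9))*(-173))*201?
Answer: 3048433/2 ≈ 1.5242e+6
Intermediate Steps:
((-45 + N(6, 9))*(-173))*201 = ((-45 + 7/6)*(-173))*201 = -263/6*(-173)*201 = (45499/6)*201 = 3048433/2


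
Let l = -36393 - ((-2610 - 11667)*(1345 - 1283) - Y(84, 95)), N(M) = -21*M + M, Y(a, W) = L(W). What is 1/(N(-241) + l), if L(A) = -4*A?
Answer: 1/853221 ≈ 1.1720e-6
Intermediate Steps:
Y(a, W) = -4*W
N(M) = -20*M
l = 848401 (l = -36393 - ((-2610 - 11667)*(1345 - 1283) - (-4)*95) = -36393 - (-14277*62 - 1*(-380)) = -36393 - (-885174 + 380) = -36393 - 1*(-884794) = -36393 + 884794 = 848401)
1/(N(-241) + l) = 1/(-20*(-241) + 848401) = 1/(4820 + 848401) = 1/853221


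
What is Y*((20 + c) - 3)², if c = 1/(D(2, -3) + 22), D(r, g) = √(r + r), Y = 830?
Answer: 69421615/288 ≈ 2.4105e+5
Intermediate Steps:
D(r, g) = √2*√r (D(r, g) = √(2*r) = √2*√r)
c = 1/24 (c = 1/(√2*√2 + 22) = 1/(2 + 22) = 1/24 ≈ 0.041667)
Y*((20 + c) - 3)² = 830*((20 + 1/24) - 3)² = 830*(481/24 - 3)² = 830*(409/24)² = 830*(167281/576) = 69421615/288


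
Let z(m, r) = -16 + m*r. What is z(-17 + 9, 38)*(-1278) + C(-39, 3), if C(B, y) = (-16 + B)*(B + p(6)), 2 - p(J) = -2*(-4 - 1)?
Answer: 411545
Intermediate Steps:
p(J) = -8 (p(J) = 2 - (-2)*(-4 - 1) = 2 - (-2)*(-5) = 2 - 1*10 = 2 - 10 = -8)
C(B, y) = (-16 + B)*(-8 + B) (C(B, y) = (-16 + B)*(B - 8) = (-16 + B)*(-8 + B))
z(-17 + 9, 38)*(-1278) + C(-39, 3) = (-16 + (-17 + 9)*38)*(-1278) + (128 + (-39)**2 - 24*(-39)) = (-16 - 8*38)*(-1278) + (128 + 1521 + 936) = (-16 - 304)*(-1278) + 2585 = -320*(-1278) + 2585 = 408960 + 2585 = 411545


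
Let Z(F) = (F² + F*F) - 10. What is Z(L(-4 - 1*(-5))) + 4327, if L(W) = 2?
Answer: 4325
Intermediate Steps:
Z(F) = -10 + 2*F² (Z(F) = (F² + F²) - 10 = 2*F² - 10 = -10 + 2*F²)
Z(L(-4 - 1*(-5))) + 4327 = (-10 + 2*2²) + 4327 = (-10 + 2*4) + 4327 = (-10 + 8) + 4327 = -2 + 4327 = 4325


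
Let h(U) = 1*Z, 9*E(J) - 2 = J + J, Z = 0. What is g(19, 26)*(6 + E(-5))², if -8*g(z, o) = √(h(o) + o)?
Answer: -529*√26/162 ≈ -16.651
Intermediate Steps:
E(J) = 2/9 + 2*J/9 (E(J) = 2/9 + (J + J)/9 = 2/9 + (2*J)/9 = 2/9 + 2*J/9)
h(U) = 0 (h(U) = 1*0 = 0)
g(z, o) = -√o/8 (g(z, o) = -√(0 + o)/8 = -√o/8)
g(19, 26)*(6 + E(-5))² = (-√26/8)*(6 + (2/9 + (2/9)*(-5)))² = (-√26/8)*(6 + (2/9 - 10/9))² = (-√26/8)*(6 - 8/9)² = (-√26/8)*(46/9)² = -√26/8*(2116/81) = -529*√26/162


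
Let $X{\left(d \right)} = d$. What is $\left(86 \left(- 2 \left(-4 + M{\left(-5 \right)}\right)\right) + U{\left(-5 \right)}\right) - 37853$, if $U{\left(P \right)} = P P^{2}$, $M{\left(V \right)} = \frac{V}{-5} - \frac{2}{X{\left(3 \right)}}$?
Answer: $- \frac{112042}{3} \approx -37347.0$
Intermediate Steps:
$M{\left(V \right)} = - \frac{2}{3} - \frac{V}{5}$ ($M{\left(V \right)} = \frac{V}{-5} - \frac{2}{3} = V \left(- \frac{1}{5}\right) - \frac{2}{3} = - \frac{V}{5} - \frac{2}{3} = - \frac{2}{3} - \frac{V}{5}$)
$U{\left(P \right)} = P^{3}$
$\left(86 \left(- 2 \left(-4 + M{\left(-5 \right)}\right)\right) + U{\left(-5 \right)}\right) - 37853 = \left(86 \left(- 2 \left(-4 - - \frac{1}{3}\right)\right) + \left(-5\right)^{3}\right) - 37853 = \left(86 \left(- 2 \left(-4 + \left(- \frac{2}{3} + 1\right)\right)\right) - 125\right) - 37853 = \left(86 \left(- 2 \left(-4 + \frac{1}{3}\right)\right) - 125\right) - 37853 = \left(86 \left(\left(-2\right) \left(- \frac{11}{3}\right)\right) - 125\right) - 37853 = \left(86 \cdot \frac{22}{3} - 125\right) - 37853 = \left(\frac{1892}{3} - 125\right) - 37853 = \frac{1517}{3} - 37853 = - \frac{112042}{3}$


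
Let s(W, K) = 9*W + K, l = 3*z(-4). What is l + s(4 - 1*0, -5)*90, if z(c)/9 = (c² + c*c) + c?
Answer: 3546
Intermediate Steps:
z(c) = 9*c + 18*c² (z(c) = 9*((c² + c*c) + c) = 9*((c² + c²) + c) = 9*(2*c² + c) = 9*(c + 2*c²) = 9*c + 18*c²)
l = 756 (l = 3*(9*(-4)*(1 + 2*(-4))) = 3*(9*(-4)*(1 - 8)) = 3*(9*(-4)*(-7)) = 3*252 = 756)
s(W, K) = K + 9*W
l + s(4 - 1*0, -5)*90 = 756 + (-5 + 9*(4 - 1*0))*90 = 756 + (-5 + 9*(4 + 0))*90 = 756 + (-5 + 9*4)*90 = 756 + (-5 + 36)*90 = 756 + 31*90 = 756 + 2790 = 3546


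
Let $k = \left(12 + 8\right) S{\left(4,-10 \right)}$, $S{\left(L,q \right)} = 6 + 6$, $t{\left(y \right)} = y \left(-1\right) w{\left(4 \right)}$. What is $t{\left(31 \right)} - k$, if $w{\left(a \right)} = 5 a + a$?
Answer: $-984$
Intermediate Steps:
$w{\left(a \right)} = 6 a$
$t{\left(y \right)} = - 24 y$ ($t{\left(y \right)} = y \left(-1\right) 6 \cdot 4 = - y 24 = - 24 y$)
$S{\left(L,q \right)} = 12$
$k = 240$ ($k = \left(12 + 8\right) 12 = 20 \cdot 12 = 240$)
$t{\left(31 \right)} - k = \left(-24\right) 31 - 240 = -744 - 240 = -984$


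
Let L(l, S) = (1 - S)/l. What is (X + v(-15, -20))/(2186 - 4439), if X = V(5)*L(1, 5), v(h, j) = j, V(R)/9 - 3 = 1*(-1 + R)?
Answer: 272/2253 ≈ 0.12073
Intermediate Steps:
L(l, S) = (1 - S)/l
V(R) = 18 + 9*R (V(R) = 27 + 9*(1*(-1 + R)) = 27 + 9*(-1 + R) = 27 + (-9 + 9*R) = 18 + 9*R)
X = -252 (X = (18 + 9*5)*((1 - 1*5)/1) = (18 + 45)*(1*(1 - 5)) = 63*(1*(-4)) = 63*(-4) = -252)
(X + v(-15, -20))/(2186 - 4439) = (-252 - 20)/(2186 - 4439) = -272/(-2253) = -272*(-1/2253) = 272/2253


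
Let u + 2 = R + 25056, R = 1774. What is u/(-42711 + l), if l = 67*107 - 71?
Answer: -26828/35613 ≈ -0.75332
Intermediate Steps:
l = 7098 (l = 7169 - 71 = 7098)
u = 26828 (u = -2 + (1774 + 25056) = -2 + 26830 = 26828)
u/(-42711 + l) = 26828/(-42711 + 7098) = 26828/(-35613) = 26828*(-1/35613) = -26828/35613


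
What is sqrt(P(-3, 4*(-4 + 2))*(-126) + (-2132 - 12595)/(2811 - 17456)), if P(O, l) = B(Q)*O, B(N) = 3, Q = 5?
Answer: sqrt(243431489265)/14645 ≈ 33.690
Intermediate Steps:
P(O, l) = 3*O
sqrt(P(-3, 4*(-4 + 2))*(-126) + (-2132 - 12595)/(2811 - 17456)) = sqrt((3*(-3))*(-126) + (-2132 - 12595)/(2811 - 17456)) = sqrt(-9*(-126) - 14727/(-14645)) = sqrt(1134 - 14727*(-1/14645)) = sqrt(1134 + 14727/14645) = sqrt(16622157/14645) = sqrt(243431489265)/14645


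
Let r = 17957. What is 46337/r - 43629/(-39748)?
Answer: 2625249029/713754836 ≈ 3.6781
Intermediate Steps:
46337/r - 43629/(-39748) = 46337/17957 - 43629/(-39748) = 46337*(1/17957) - 43629*(-1/39748) = 46337/17957 + 43629/39748 = 2625249029/713754836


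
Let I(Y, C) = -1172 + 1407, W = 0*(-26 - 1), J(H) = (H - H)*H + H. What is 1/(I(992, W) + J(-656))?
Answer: -1/421 ≈ -0.0023753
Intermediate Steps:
J(H) = H (J(H) = 0*H + H = 0 + H = H)
W = 0 (W = 0*(-27) = 0)
I(Y, C) = 235
1/(I(992, W) + J(-656)) = 1/(235 - 656) = 1/(-421) = -1/421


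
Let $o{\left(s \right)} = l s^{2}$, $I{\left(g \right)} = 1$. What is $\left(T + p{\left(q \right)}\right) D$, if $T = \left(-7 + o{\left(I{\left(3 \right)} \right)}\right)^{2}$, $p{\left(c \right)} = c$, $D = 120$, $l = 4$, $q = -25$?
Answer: $-1920$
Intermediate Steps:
$o{\left(s \right)} = 4 s^{2}$
$T = 9$ ($T = \left(-7 + 4 \cdot 1^{2}\right)^{2} = \left(-7 + 4 \cdot 1\right)^{2} = \left(-7 + 4\right)^{2} = \left(-3\right)^{2} = 9$)
$\left(T + p{\left(q \right)}\right) D = \left(9 - 25\right) 120 = \left(-16\right) 120 = -1920$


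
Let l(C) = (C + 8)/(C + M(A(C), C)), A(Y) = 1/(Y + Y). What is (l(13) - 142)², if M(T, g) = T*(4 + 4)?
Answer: 590149849/29929 ≈ 19718.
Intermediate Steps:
A(Y) = 1/(2*Y)
M(T, g) = 8*T (M(T, g) = T*8 = 8*T)
l(C) = (8 + C)/(C + 4/C) (l(C) = (C + 8)/(C + 8*(1/(2*C))) = (8 + C)/(C + 4/C))
(l(13) - 142)² = (13*(8 + 13)/(4 + 13²) - 142)² = (13*21/(4 + 169) - 142)² = (13*21/173 - 142)² = (13*(1/173)*21 - 142)² = (273/173 - 142)² = (-24293/173)² = 590149849/29929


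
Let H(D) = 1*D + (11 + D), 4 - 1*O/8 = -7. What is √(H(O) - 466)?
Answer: 3*I*√31 ≈ 16.703*I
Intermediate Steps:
O = 88 (O = 32 - 8*(-7) = 32 + 56 = 88)
H(D) = 11 + 2*D (H(D) = D + (11 + D) = 11 + 2*D)
√(H(O) - 466) = √((11 + 2*88) - 466) = √((11 + 176) - 466) = √(187 - 466) = √(-279) = 3*I*√31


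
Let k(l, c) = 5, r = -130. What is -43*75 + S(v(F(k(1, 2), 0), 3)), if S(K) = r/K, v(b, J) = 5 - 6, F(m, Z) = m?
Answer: -3095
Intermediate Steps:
v(b, J) = -1
S(K) = -130/K
-43*75 + S(v(F(k(1, 2), 0), 3)) = -43*75 - 130/(-1) = -3225 - 130*(-1) = -3225 + 130 = -3095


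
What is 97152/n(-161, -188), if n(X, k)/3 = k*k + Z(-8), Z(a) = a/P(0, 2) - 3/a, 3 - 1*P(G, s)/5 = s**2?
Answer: 1295360/1413839 ≈ 0.91620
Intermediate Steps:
P(G, s) = 15 - 5*s**2
Z(a) = -3/a - a/5 (Z(a) = a/(15 - 5*2**2) - 3/a = a/(15 - 5*4) - 3/a = a/(15 - 20) - 3/a = a/(-5) - 3/a = a*(-1/5) - 3/a = -a/5 - 3/a = -3/a - a/5)
n(X, k) = 237/40 + 3*k**2 (n(X, k) = 3*(k*k + (-3/(-8) - 1/5*(-8))) = 3*(k**2 + (-3*(-1/8) + 8/5)) = 3*(k**2 + (3/8 + 8/5)) = 3*(k**2 + 79/40) = 3*(79/40 + k**2) = 237/40 + 3*k**2)
97152/n(-161, -188) = 97152/(237/40 + 3*(-188)**2) = 97152/(237/40 + 3*35344) = 97152/(237/40 + 106032) = 97152/(4241517/40) = 97152*(40/4241517) = 1295360/1413839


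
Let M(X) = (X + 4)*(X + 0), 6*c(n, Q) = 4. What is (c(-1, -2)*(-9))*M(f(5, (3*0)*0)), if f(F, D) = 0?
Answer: 0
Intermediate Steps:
c(n, Q) = ⅔ (c(n, Q) = (⅙)*4 = ⅔)
M(X) = X*(4 + X) (M(X) = (4 + X)*X = X*(4 + X))
(c(-1, -2)*(-9))*M(f(5, (3*0)*0)) = ((⅔)*(-9))*(0*(4 + 0)) = -0*4 = -6*0 = 0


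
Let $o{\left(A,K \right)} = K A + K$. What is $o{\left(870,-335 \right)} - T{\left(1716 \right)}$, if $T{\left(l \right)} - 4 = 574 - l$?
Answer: $-290647$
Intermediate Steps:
$o{\left(A,K \right)} = K + A K$ ($o{\left(A,K \right)} = A K + K = K + A K$)
$T{\left(l \right)} = 578 - l$ ($T{\left(l \right)} = 4 - \left(-574 + l\right) = 578 - l$)
$o{\left(870,-335 \right)} - T{\left(1716 \right)} = - 335 \left(1 + 870\right) - \left(578 - 1716\right) = \left(-335\right) 871 - \left(578 - 1716\right) = -291785 - -1138 = -291785 + 1138 = -290647$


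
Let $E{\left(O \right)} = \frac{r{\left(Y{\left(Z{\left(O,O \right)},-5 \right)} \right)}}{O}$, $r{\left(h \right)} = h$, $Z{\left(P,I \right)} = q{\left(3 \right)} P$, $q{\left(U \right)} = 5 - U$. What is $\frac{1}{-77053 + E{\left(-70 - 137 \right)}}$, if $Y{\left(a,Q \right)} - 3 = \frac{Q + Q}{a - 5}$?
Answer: $- \frac{86733}{6683039116} \approx -1.2978 \cdot 10^{-5}$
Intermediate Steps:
$Z{\left(P,I \right)} = 2 P$ ($Z{\left(P,I \right)} = \left(5 - 3\right) P = 2 P$)
$Y{\left(a,Q \right)} = 3 + \frac{2 Q}{-5 + a}$ ($Y{\left(a,Q \right)} = 3 + \frac{Q + Q}{a - 5} = 3 + \frac{2 Q}{-5 + a}$)
$E{\left(O \right)} = \frac{-25 + 6 O}{O \left(-5 + 2 O\right)}$ ($E{\left(O \right)} = \frac{\frac{1}{-5 + 2 O} \left(-15 + 2 \left(-5\right) + 3 \cdot 2 O\right)}{O} = \frac{\frac{1}{-5 + 2 O} \left(-15 - 10 + 6 O\right)}{O} = \frac{\frac{1}{-5 + 2 O} \left(-25 + 6 O\right)}{O} = \frac{-25 + 6 O}{O \left(-5 + 2 O\right)}$)
$\frac{1}{-77053 + E{\left(-70 - 137 \right)}} = \frac{1}{-77053 + \frac{-25 + 6 \left(-70 - 137\right)}{\left(-70 - 137\right) \left(-5 + 2 \left(-70 - 137\right)\right)}} = \frac{1}{-77053 + \frac{-25 + 6 \left(-207\right)}{\left(-207\right) \left(-5 + 2 \left(-207\right)\right)}} = \frac{1}{-77053 - \frac{-25 - 1242}{207 \left(-5 - 414\right)}} = \frac{1}{-77053 - \frac{1}{207} \frac{1}{-419} \left(-1267\right)} = \frac{1}{-77053 - \left(- \frac{1}{86733}\right) \left(-1267\right)} = \frac{1}{-77053 - \frac{1267}{86733}} = \frac{1}{- \frac{6683039116}{86733}} = - \frac{86733}{6683039116}$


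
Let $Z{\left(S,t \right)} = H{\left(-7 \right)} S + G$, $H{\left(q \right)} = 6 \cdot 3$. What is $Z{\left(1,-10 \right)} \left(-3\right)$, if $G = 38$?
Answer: $-168$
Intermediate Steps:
$H{\left(q \right)} = 18$
$Z{\left(S,t \right)} = 38 + 18 S$ ($Z{\left(S,t \right)} = 18 S + 38 = 38 + 18 S$)
$Z{\left(1,-10 \right)} \left(-3\right) = \left(38 + 18 \cdot 1\right) \left(-3\right) = \left(38 + 18\right) \left(-3\right) = 56 \left(-3\right) = -168$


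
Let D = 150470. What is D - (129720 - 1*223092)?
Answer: 243842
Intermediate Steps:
D - (129720 - 1*223092) = 150470 - (129720 - 1*223092) = 150470 - (129720 - 223092) = 150470 - 1*(-93372) = 150470 + 93372 = 243842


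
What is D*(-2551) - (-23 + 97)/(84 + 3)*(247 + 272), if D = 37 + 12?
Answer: -3637773/29 ≈ -1.2544e+5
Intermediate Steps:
D = 49
D*(-2551) - (-23 + 97)/(84 + 3)*(247 + 272) = 49*(-2551) - (-23 + 97)/(84 + 3)*(247 + 272) = -124999 - 74/87*519 = -124999 - 74*(1/87)*519 = -124999 - 74*519/87 = -124999 - 1*12802/29 = -124999 - 12802/29 = -3637773/29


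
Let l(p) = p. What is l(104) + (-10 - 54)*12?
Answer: -664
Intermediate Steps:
l(104) + (-10 - 54)*12 = 104 + (-10 - 54)*12 = 104 - 64*12 = 104 - 768 = -664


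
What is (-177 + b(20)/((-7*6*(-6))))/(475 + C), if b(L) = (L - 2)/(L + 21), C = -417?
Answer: -101597/33292 ≈ -3.0517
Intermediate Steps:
b(L) = (-2 + L)/(21 + L)
(-177 + b(20)/((-7*6*(-6))))/(475 + C) = (-177 + ((-2 + 20)/(21 + 20))/((-7*6*(-6))))/(475 - 417) = (-177 + (18/41)/((-42*(-6))))/58 = (-177 + ((1/41)*18)/252)*(1/58) = (-177 + (18/41)*(1/252))*(1/58) = (-177 + 1/574)*(1/58) = -101597/574*1/58 = -101597/33292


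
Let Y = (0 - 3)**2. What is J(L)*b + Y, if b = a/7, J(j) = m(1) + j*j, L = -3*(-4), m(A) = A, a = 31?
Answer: 4558/7 ≈ 651.14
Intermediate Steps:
L = 12
J(j) = 1 + j**2 (J(j) = 1 + j*j = 1 + j**2)
Y = 9 (Y = (-3)**2 = 9)
b = 31/7 ≈ 4.4286
J(L)*b + Y = (1 + 12**2)*(31/7) + 9 = (1 + 144)*(31/7) + 9 = 145*(31/7) + 9 = 4495/7 + 9 = 4558/7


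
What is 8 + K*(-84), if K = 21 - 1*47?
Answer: 2192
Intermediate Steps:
K = -26 (K = 21 - 47 = -26)
8 + K*(-84) = 8 - 26*(-84) = 8 + 2184 = 2192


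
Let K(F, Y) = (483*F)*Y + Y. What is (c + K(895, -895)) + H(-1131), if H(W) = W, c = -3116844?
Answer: -390013945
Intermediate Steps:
K(F, Y) = Y + 483*F*Y (K(F, Y) = 483*F*Y + Y = Y + 483*F*Y)
(c + K(895, -895)) + H(-1131) = (-3116844 - 895*(1 + 483*895)) - 1131 = (-3116844 - 895*(1 + 432285)) - 1131 = (-3116844 - 895*432286) - 1131 = (-3116844 - 386895970) - 1131 = -390012814 - 1131 = -390013945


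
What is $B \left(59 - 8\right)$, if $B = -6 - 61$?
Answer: $-3417$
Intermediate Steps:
$B = -67$ ($B = -6 - 61 = -67$)
$B \left(59 - 8\right) = - 67 \left(59 - 8\right) = \left(-67\right) 51 = -3417$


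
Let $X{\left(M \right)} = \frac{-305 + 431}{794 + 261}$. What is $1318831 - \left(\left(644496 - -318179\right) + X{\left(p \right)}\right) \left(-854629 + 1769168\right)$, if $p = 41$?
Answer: $- \frac{928824766440584}{1055} \approx -8.804 \cdot 10^{11}$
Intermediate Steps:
$X{\left(M \right)} = \frac{126}{1055}$
$1318831 - \left(\left(644496 - -318179\right) + X{\left(p \right)}\right) \left(-854629 + 1769168\right) = 1318831 - \left(\left(644496 - -318179\right) + \frac{126}{1055}\right) \left(-854629 + 1769168\right) = 1318831 - \left(\left(644496 + 318179\right) + \frac{126}{1055}\right) 914539 = 1318831 - \left(962675 + \frac{126}{1055}\right) 914539 = 1318831 - \frac{1015622251}{1055} \cdot 914539 = 1318831 - \frac{928826157807289}{1055} = - \frac{928824766440584}{1055}$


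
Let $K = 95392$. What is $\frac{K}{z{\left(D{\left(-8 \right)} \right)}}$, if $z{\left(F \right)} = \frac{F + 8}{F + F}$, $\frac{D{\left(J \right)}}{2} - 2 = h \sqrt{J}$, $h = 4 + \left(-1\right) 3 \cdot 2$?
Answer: $\frac{2098624}{17} - \frac{763136 i \sqrt{2}}{17} \approx 1.2345 \cdot 10^{5} - 63485.0 i$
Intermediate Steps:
$h = -2$ ($h = 4 - 6 = -2$)
$D{\left(J \right)} = 4 - 4 \sqrt{J}$ ($D{\left(J \right)} = 4 + 2 \left(- 2 \sqrt{J}\right) = 4 - 4 \sqrt{J}$)
$z{\left(F \right)} = \frac{8 + F}{2 F}$
$\frac{K}{z{\left(D{\left(-8 \right)} \right)}} = \frac{95392}{\frac{1}{2} \frac{1}{4 - 4 \sqrt{-8}} \left(8 + \left(4 - 4 \sqrt{-8}\right)\right)} = \frac{95392}{\frac{1}{2} \frac{1}{4 - 4 \cdot 2 i \sqrt{2}} \left(8 + \left(4 - 4 \cdot 2 i \sqrt{2}\right)\right)} = \frac{95392}{\frac{1}{2} \frac{1}{4 - 8 i \sqrt{2}} \left(8 + \left(4 - 8 i \sqrt{2}\right)\right)} = \frac{95392}{\frac{1}{2} \frac{1}{4 - 8 i \sqrt{2}} \left(12 - 8 i \sqrt{2}\right)} = 95392 \frac{2 \left(4 - 8 i \sqrt{2}\right)}{12 - 8 i \sqrt{2}} = \frac{190784 \left(4 - 8 i \sqrt{2}\right)}{12 - 8 i \sqrt{2}}$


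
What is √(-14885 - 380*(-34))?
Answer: I*√1965 ≈ 44.328*I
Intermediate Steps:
√(-14885 - 380*(-34)) = √(-14885 + 12920) = √(-1965) = I*√1965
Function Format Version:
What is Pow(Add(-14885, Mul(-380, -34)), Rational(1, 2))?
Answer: Mul(I, Pow(1965, Rational(1, 2))) ≈ Mul(44.328, I)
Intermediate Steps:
Pow(Add(-14885, Mul(-380, -34)), Rational(1, 2)) = Pow(Add(-14885, 12920), Rational(1, 2)) = Pow(-1965, Rational(1, 2)) = Mul(I, Pow(1965, Rational(1, 2)))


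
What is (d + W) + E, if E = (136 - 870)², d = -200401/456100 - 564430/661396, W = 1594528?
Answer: 160882963651271901/75415678900 ≈ 2.1333e+6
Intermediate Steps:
d = -97495235699/75415678900 (d = -200401*1/456100 - 564430*1/661396 = -200401/456100 - 282215/330698 = -97495235699/75415678900 ≈ -1.2928)
E = 538756 (E = (-734)² = 538756)
(d + W) + E = (-97495235699/75415678900 + 1594528) + 538756 = 120252314149823501/75415678900 + 538756 = 160882963651271901/75415678900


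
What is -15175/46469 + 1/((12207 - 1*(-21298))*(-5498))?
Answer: -2795394232219/8560077259810 ≈ -0.32656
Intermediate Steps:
-15175/46469 + 1/((12207 - 1*(-21298))*(-5498)) = -15175*1/46469 - 1/5498/(12207 + 21298) = -15175/46469 - 1/5498/33505 = -15175/46469 + (1/33505)*(-1/5498) = -15175/46469 - 1/184210490 = -2795394232219/8560077259810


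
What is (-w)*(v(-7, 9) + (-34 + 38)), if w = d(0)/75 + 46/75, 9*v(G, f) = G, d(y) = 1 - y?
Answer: -1363/675 ≈ -2.0193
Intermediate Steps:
v(G, f) = G/9
w = 47/75 (w = (1 - 1*0)/75 + 46/75 = (1 + 0)*(1/75) + 46*(1/75) = 1*(1/75) + 46/75 = 1/75 + 46/75 = 47/75 ≈ 0.62667)
(-w)*(v(-7, 9) + (-34 + 38)) = (-1*47/75)*((⅑)*(-7) + (-34 + 38)) = -47*(-7/9 + 4)/75 = -47/75*29/9 = -1363/675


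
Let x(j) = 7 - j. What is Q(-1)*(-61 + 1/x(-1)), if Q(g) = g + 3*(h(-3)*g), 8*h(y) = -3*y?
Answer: 17045/64 ≈ 266.33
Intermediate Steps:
h(y) = -3*y/8 (h(y) = (-3*y)/8 = -3*y/8)
Q(g) = 35*g/8 (Q(g) = g + 3*((-3/8*(-3))*g) = g + 3*(9*g/8) = g + 27*g/8 = 35*g/8)
Q(-1)*(-61 + 1/x(-1)) = ((35/8)*(-1))*(-61 + 1/(7 - 1*(-1))) = -35*(-61 + 1/(7 + 1))/8 = -35*(-61 + 1/8)/8 = -35*(-61 + ⅛)/8 = -35/8*(-487/8) = 17045/64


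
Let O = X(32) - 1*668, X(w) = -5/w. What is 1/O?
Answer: -32/21381 ≈ -0.0014967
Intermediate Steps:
O = -21381/32 (O = -5/32 - 1*668 = -5*1/32 - 668 = -5/32 - 668 = -21381/32 ≈ -668.16)
1/O = 1/(-21381/32) = -32/21381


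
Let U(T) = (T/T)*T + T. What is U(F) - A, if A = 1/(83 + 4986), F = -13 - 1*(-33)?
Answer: 202759/5069 ≈ 40.000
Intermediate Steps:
F = 20 (F = -13 + 33 = 20)
U(T) = 2*T (U(T) = 1*T + T = T + T = 2*T)
A = 1/5069 ≈ 0.00019728
U(F) - A = 2*20 - 1*1/5069 = 40 - 1/5069 = 202759/5069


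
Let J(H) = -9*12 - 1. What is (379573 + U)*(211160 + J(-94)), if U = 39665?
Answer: 88480599138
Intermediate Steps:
J(H) = -109 (J(H) = -108 - 1 = -109)
(379573 + U)*(211160 + J(-94)) = (379573 + 39665)*(211160 - 109) = 419238*211051 = 88480599138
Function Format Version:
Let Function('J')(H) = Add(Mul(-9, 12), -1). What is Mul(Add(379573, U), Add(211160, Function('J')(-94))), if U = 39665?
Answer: 88480599138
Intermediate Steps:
Function('J')(H) = -109 (Function('J')(H) = Add(-108, -1) = -109)
Mul(Add(379573, U), Add(211160, Function('J')(-94))) = Mul(Add(379573, 39665), Add(211160, -109)) = Mul(419238, 211051) = 88480599138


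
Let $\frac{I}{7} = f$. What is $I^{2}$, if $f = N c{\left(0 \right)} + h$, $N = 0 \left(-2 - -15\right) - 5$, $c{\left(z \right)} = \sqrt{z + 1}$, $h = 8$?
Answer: $441$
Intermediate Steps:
$c{\left(z \right)} = \sqrt{1 + z}$
$N = -5$ ($N = 0 \left(-2 + 15\right) - 5 = 0 \cdot 13 - 5 = 0 - 5 = -5$)
$f = 3$ ($f = - 5 \sqrt{1 + 0} + 8 = - 5 \sqrt{1} + 8 = \left(-5\right) 1 + 8 = -5 + 8 = 3$)
$I = 21$ ($I = 7 \cdot 3 = 21$)
$I^{2} = 21^{2} = 441$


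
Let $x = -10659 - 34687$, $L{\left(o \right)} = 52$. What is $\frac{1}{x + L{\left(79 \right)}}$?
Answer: $- \frac{1}{45294} \approx -2.2078 \cdot 10^{-5}$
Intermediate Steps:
$x = -45346$
$\frac{1}{x + L{\left(79 \right)}} = \frac{1}{-45346 + 52} = \frac{1}{-45294} = - \frac{1}{45294}$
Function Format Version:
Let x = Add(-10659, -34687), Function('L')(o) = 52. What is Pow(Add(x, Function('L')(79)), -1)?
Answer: Rational(-1, 45294) ≈ -2.2078e-5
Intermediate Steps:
x = -45346
Pow(Add(x, Function('L')(79)), -1) = Pow(Add(-45346, 52), -1) = Pow(-45294, -1) = Rational(-1, 45294)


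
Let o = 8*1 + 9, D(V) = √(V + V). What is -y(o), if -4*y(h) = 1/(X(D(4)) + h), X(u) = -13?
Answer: 1/16 ≈ 0.062500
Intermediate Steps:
D(V) = √2*√V (D(V) = √(2*V) = √2*√V)
o = 17 (o = 8 + 9 = 17)
y(h) = -1/(4*(-13 + h))
-y(o) = -(-1)/(-52 + 4*17) = -(-1)/(-52 + 68) = -(-1)/16 = -1*(-1/16) = 1/16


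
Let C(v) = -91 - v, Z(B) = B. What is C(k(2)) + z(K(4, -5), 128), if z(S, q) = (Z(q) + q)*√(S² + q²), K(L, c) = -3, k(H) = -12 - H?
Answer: -77 + 3328*√97 ≈ 32700.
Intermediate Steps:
z(S, q) = 2*q*√(S² + q²) (z(S, q) = (q + q)*√(S² + q²) = (2*q)*√(S² + q²) = 2*q*√(S² + q²))
C(k(2)) + z(K(4, -5), 128) = (-91 - (-12 - 1*2)) + 2*128*√((-3)² + 128²) = (-91 - (-12 - 2)) + 2*128*√(9 + 16384) = (-91 - 1*(-14)) + 2*128*√16393 = (-91 + 14) + 2*128*(13*√97) = -77 + 3328*√97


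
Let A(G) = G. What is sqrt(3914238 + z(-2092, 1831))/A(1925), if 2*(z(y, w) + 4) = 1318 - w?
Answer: sqrt(15655910)/3850 ≈ 1.0277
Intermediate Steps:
z(y, w) = 655 - w/2 (z(y, w) = -4 + (1318 - w)/2 = -4 + (659 - w/2) = 655 - w/2)
sqrt(3914238 + z(-2092, 1831))/A(1925) = sqrt(3914238 + (655 - 1/2*1831))/1925 = sqrt(3914238 + (655 - 1831/2))*(1/1925) = sqrt(3914238 - 521/2)*(1/1925) = sqrt(7827955/2)*(1/1925) = (sqrt(15655910)/2)*(1/1925) = sqrt(15655910)/3850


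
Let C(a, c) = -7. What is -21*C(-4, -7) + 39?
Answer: 186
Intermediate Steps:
-21*C(-4, -7) + 39 = -21*(-7) + 39 = 147 + 39 = 186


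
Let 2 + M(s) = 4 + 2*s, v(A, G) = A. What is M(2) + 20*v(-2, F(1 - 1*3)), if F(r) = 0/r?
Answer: -34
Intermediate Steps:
F(r) = 0
M(s) = 2 + 2*s (M(s) = -2 + (4 + 2*s) = 2 + 2*s)
M(2) + 20*v(-2, F(1 - 1*3)) = (2 + 2*2) + 20*(-2) = (2 + 4) - 40 = 6 - 40 = -34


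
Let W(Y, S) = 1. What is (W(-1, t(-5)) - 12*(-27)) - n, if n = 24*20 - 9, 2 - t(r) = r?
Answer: -146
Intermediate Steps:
t(r) = 2 - r
n = 471 (n = 480 - 9 = 471)
(W(-1, t(-5)) - 12*(-27)) - n = (1 - 12*(-27)) - 1*471 = (1 + 324) - 471 = 325 - 471 = -146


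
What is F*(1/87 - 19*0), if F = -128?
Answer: -128/87 ≈ -1.4713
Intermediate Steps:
F*(1/87 - 19*0) = -128*(1/87 - 19*0) = -128*(1/87 + 0) = -128*1/87 = -128/87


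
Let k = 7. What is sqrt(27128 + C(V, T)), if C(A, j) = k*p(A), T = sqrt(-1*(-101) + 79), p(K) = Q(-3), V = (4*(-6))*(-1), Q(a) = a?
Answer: sqrt(27107) ≈ 164.64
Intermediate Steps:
V = 24 (V = -24*(-1) = 24)
p(K) = -3
T = 6*sqrt(5) (T = sqrt(101 + 79) = sqrt(180) = 6*sqrt(5) ≈ 13.416)
C(A, j) = -21 (C(A, j) = 7*(-3) = -21)
sqrt(27128 + C(V, T)) = sqrt(27128 - 21) = sqrt(27107)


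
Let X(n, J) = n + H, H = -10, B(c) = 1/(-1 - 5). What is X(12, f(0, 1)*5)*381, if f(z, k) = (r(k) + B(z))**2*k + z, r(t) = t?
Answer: 762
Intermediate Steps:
B(c) = -1/6 (B(c) = 1/(-6) = -1/6)
f(z, k) = z + k*(-1/6 + k)**2 (f(z, k) = (k - 1/6)**2*k + z = (-1/6 + k)**2*k + z = k*(-1/6 + k)**2 + z = z + k*(-1/6 + k)**2)
X(n, J) = -10 + n (X(n, J) = n - 10 = -10 + n)
X(12, f(0, 1)*5)*381 = (-10 + 12)*381 = 2*381 = 762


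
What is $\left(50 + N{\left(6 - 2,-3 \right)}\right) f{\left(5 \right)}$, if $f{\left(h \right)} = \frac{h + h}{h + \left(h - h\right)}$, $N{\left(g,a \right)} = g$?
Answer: $108$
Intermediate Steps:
$f{\left(h \right)} = 2$ ($f{\left(h \right)} = \frac{2 h}{h + 0} = \frac{2 h}{h} = 2$)
$\left(50 + N{\left(6 - 2,-3 \right)}\right) f{\left(5 \right)} = \left(50 + \left(6 - 2\right)\right) 2 = \left(50 + 4\right) 2 = 54 \cdot 2 = 108$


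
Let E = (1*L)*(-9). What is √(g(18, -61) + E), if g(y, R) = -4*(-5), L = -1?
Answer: √29 ≈ 5.3852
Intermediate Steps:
g(y, R) = 20
E = 9 (E = (1*(-1))*(-9) = -1*(-9) = 9)
√(g(18, -61) + E) = √(20 + 9) = √29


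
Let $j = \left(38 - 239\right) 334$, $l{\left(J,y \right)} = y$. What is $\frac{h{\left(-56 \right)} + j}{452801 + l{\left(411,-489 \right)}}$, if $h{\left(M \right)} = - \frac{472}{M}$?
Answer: $- \frac{469879}{3166184} \approx -0.14841$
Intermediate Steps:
$j = -67134$ ($j = \left(-201\right) 334 = -67134$)
$\frac{h{\left(-56 \right)} + j}{452801 + l{\left(411,-489 \right)}} = \frac{- \frac{472}{-56} - 67134}{452801 - 489} = \frac{\left(-472\right) \left(- \frac{1}{56}\right) - 67134}{452312} = \left(\frac{59}{7} - 67134\right) \frac{1}{452312} = \left(- \frac{469879}{7}\right) \frac{1}{452312} = - \frac{469879}{3166184}$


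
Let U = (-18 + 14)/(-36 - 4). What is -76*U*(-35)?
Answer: 266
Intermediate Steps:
U = ⅒ (U = -4/(-40) = -4*(-1/40) = ⅒ ≈ 0.10000)
-76*U*(-35) = -76*⅒*(-35) = -38/5*(-35) = 266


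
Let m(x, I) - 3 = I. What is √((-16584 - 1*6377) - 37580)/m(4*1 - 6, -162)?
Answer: -I*√60541/159 ≈ -1.5475*I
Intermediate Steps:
m(x, I) = 3 + I
√((-16584 - 1*6377) - 37580)/m(4*1 - 6, -162) = √((-16584 - 1*6377) - 37580)/(3 - 162) = √((-16584 - 6377) - 37580)/(-159) = √(-22961 - 37580)*(-1/159) = √(-60541)*(-1/159) = (I*√60541)*(-1/159) = -I*√60541/159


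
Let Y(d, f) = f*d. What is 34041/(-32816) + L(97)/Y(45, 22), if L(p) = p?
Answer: -2179817/2320560 ≈ -0.93935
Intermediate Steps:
Y(d, f) = d*f
34041/(-32816) + L(97)/Y(45, 22) = 34041/(-32816) + 97/((45*22)) = 34041*(-1/32816) + 97/990 = -4863/4688 + 97*(1/990) = -4863/4688 + 97/990 = -2179817/2320560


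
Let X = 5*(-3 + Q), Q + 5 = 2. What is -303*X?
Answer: 9090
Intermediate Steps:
Q = -3 (Q = -5 + 2 = -3)
X = -30 (X = 5*(-3 - 3) = 5*(-6) = -30)
-303*X = -303*(-30) = 9090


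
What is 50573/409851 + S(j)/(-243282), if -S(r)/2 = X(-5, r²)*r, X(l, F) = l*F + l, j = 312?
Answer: -1595720086613/1278325269 ≈ -1248.3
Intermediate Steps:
X(l, F) = l + F*l (X(l, F) = F*l + l = l + F*l)
S(r) = -2*r*(-5 - 5*r²) (S(r) = -2*(-5*(1 + r²))*r = -2*(-5 - 5*r²)*r = -2*r*(-5 - 5*r²))
50573/409851 + S(j)/(-243282) = 50573/409851 + (10*312*(1 + 312²))/(-243282) = 50573*(1/409851) + (10*312*(1 + 97344))*(-1/243282) = 50573/409851 + (10*312*97345)*(-1/243282) = 50573/409851 + 303716400*(-1/243282) = 50573/409851 - 3893800/3119 = -1595720086613/1278325269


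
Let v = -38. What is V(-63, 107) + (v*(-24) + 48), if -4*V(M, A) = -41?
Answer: 3881/4 ≈ 970.25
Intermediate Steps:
V(M, A) = 41/4 (V(M, A) = -¼*(-41) = 41/4)
V(-63, 107) + (v*(-24) + 48) = 41/4 + (-38*(-24) + 48) = 41/4 + (912 + 48) = 41/4 + 960 = 3881/4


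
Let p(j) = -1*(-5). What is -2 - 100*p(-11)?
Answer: -502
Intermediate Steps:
p(j) = 5
-2 - 100*p(-11) = -2 - 100*5 = -2 - 500 = -502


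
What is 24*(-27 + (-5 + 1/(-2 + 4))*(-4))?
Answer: -216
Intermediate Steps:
24*(-27 + (-5 + 1/(-2 + 4))*(-4)) = 24*(-27 + (-5 + 1/2)*(-4)) = 24*(-27 + (-5 + ½)*(-4)) = 24*(-27 - 9/2*(-4)) = 24*(-27 + 18) = 24*(-9) = -216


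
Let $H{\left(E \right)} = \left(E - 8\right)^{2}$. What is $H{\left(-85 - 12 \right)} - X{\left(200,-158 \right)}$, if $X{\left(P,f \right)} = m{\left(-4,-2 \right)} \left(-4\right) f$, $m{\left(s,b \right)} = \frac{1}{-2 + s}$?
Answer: $\frac{33391}{3} \approx 11130.0$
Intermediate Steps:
$H{\left(E \right)} = \left(-8 + E\right)^{2}$ ($H{\left(E \right)} = \left(E - 8\right)^{2} = \left(-8 + E\right)^{2}$)
$X{\left(P,f \right)} = \frac{2 f}{3}$ ($X{\left(P,f \right)} = \frac{1}{-2 - 4} \left(-4\right) f = \frac{1}{-6} \left(-4\right) f = \left(- \frac{1}{6}\right) \left(-4\right) f = \frac{2 f}{3}$)
$H{\left(-85 - 12 \right)} - X{\left(200,-158 \right)} = \left(-8 - 97\right)^{2} - \frac{2}{3} \left(-158\right) = \left(-8 - 97\right)^{2} - - \frac{316}{3} = \left(-105\right)^{2} + \frac{316}{3} = 11025 + \frac{316}{3} = \frac{33391}{3}$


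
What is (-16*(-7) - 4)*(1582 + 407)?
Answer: 214812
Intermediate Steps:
(-16*(-7) - 4)*(1582 + 407) = (112 - 4)*1989 = 108*1989 = 214812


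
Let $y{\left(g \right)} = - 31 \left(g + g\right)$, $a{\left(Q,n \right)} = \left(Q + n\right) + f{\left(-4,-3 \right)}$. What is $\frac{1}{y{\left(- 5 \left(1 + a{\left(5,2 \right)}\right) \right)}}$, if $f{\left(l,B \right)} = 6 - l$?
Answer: $\frac{1}{5580} \approx 0.00017921$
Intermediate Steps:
$a{\left(Q,n \right)} = 10 + Q + n$ ($a{\left(Q,n \right)} = \left(Q + n\right) + \left(6 - -4\right) = \left(Q + n\right) + \left(6 + 4\right) = \left(Q + n\right) + 10 = 10 + Q + n$)
$y{\left(g \right)} = - 62 g$ ($y{\left(g \right)} = - 31 \cdot 2 g = - 62 g$)
$\frac{1}{y{\left(- 5 \left(1 + a{\left(5,2 \right)}\right) \right)}} = \frac{1}{\left(-62\right) \left(- 5 \left(1 + \left(10 + 5 + 2\right)\right)\right)} = \frac{1}{\left(-62\right) \left(- 5 \left(1 + 17\right)\right)} = \frac{1}{\left(-62\right) \left(\left(-5\right) 18\right)} = \frac{1}{\left(-62\right) \left(-90\right)} = \frac{1}{5580}$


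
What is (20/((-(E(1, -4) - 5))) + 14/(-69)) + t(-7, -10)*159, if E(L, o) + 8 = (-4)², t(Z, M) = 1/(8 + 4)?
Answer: 587/92 ≈ 6.3804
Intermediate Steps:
t(Z, M) = 1/12
E(L, o) = 8 (E(L, o) = -8 + (-4)² = -8 + 16 = 8)
(20/((-(E(1, -4) - 5))) + 14/(-69)) + t(-7, -10)*159 = (20/((-(8 - 5))) + 14/(-69)) + (1/12)*159 = (20/((-1*3)) + 14*(-1/69)) + 53/4 = (20/(-3) - 14/69) + 53/4 = (20*(-⅓) - 14/69) + 53/4 = (-20/3 - 14/69) + 53/4 = -158/23 + 53/4 = 587/92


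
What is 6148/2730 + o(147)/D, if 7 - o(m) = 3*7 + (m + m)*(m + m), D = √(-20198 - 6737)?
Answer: 3074/1365 + 17290*I*√26935/5387 ≈ 2.252 + 526.75*I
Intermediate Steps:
D = I*√26935 (D = √(-26935) = I*√26935 ≈ 164.12*I)
o(m) = -14 - 4*m² (o(m) = 7 - (3*7 + (m + m)*(m + m)) = 7 - (21 + (2*m)*(2*m)) = 7 - (21 + 4*m²) = 7 + (-21 - 4*m²) = -14 - 4*m²)
6148/2730 + o(147)/D = 6148/2730 + (-14 - 4*147²)/((I*√26935)) = 6148*(1/2730) + (-14 - 4*21609)*(-I*√26935/26935) = 3074/1365 + (-14 - 86436)*(-I*√26935/26935) = 3074/1365 - (-17290)*I*√26935/5387 = 3074/1365 + 17290*I*√26935/5387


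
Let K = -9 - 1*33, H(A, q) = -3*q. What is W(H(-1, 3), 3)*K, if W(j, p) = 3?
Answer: -126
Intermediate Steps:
K = -42 (K = -9 - 33 = -42)
W(H(-1, 3), 3)*K = 3*(-42) = -126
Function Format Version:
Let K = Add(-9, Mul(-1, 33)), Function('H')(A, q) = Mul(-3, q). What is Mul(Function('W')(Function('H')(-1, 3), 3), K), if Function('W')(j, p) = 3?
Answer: -126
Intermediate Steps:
K = -42 (K = Add(-9, -33) = -42)
Mul(Function('W')(Function('H')(-1, 3), 3), K) = Mul(3, -42) = -126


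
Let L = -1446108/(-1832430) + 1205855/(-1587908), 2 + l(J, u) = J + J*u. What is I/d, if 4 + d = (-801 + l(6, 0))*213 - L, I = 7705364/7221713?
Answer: -533822161135322480/84936018436917268247071 ≈ -6.2850e-6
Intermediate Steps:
I = 7705364/7221713 (I = 7705364*(1/7221713) = 7705364/7221713 ≈ 1.0670)
l(J, u) = -2 + J + J*u (l(J, u) = -2 + (J + J*u) = -2 + J + J*u)
L = 2062894867/69279291820 (L = -1446108*(-1/1832430) + 1205855*(-1/1587908) = 241018/305405 - 172265/226844 = 2062894867/69279291820 ≈ 0.029777)
d = -11761201038717167/69279291820 (d = -4 + ((-801 + (-2 + 6 + 6*0))*213 - 1*2062894867/69279291820) = -4 + ((-801 + (-2 + 6 + 0))*213 - 2062894867/69279291820) = -4 + ((-801 + 4)*213 - 2062894867/69279291820) = -4 + (-797*213 - 2062894867/69279291820) = -4 + (-169761 - 2062894867/69279291820) = -4 - 11760923921549887/69279291820 = -11761201038717167/69279291820 ≈ -1.6977e+5)
I/d = 7705364/(7221713*(-11761201038717167/69279291820)) = (7705364/7221713)*(-69279291820/11761201038717167) = -533822161135322480/84936018436917268247071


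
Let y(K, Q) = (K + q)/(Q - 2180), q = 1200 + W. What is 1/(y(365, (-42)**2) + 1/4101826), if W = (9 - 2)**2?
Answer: -426589904/1655086687 ≈ -0.25774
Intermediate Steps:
W = 49 (W = 7**2 = 49)
q = 1249 (q = 1200 + 49 = 1249)
y(K, Q) = (1249 + K)/(-2180 + Q) (y(K, Q) = (K + 1249)/(Q - 2180) = (1249 + K)/(-2180 + Q))
1/(y(365, (-42)**2) + 1/4101826) = 1/((1249 + 365)/(-2180 + (-42)**2) + 1/4101826) = 1/(1614/(-2180 + 1764) + 1/4101826) = 1/(1614/(-416) + 1/4101826) = 1/(-1/416*1614 + 1/4101826) = 1/(-807/208 + 1/4101826) = 1/(-1655086687/426589904) = -426589904/1655086687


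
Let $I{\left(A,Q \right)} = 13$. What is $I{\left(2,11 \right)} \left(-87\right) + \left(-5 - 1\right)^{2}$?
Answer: $-1095$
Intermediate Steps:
$I{\left(2,11 \right)} \left(-87\right) + \left(-5 - 1\right)^{2} = 13 \left(-87\right) + \left(-5 - 1\right)^{2} = -1131 + \left(-6\right)^{2} = -1131 + 36 = -1095$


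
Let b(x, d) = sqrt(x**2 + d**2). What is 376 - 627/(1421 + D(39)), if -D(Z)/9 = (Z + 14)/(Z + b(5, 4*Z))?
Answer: 17340350745151/46172106637 - 299079*sqrt(24361)/46172106637 ≈ 375.56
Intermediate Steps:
b(x, d) = sqrt(d**2 + x**2)
D(Z) = -9*(14 + Z)/(Z + sqrt(25 + 16*Z**2)) (D(Z) = -9*(Z + 14)/(Z + sqrt((4*Z)**2 + 5**2)) = -9*(14 + Z)/(Z + sqrt(16*Z**2 + 25)) = -9*(14 + Z)/(Z + sqrt(25 + 16*Z**2)))
376 - 627/(1421 + D(39)) = 376 - 627/(1421 + 9*(-14 - 1*39)/(39 + sqrt(25 + 16*39**2))) = 376 - 627/(1421 + 9*(-14 - 39)/(39 + sqrt(25 + 16*1521))) = 376 - 627/(1421 + 9*(-53)/(39 + sqrt(25 + 24336))) = 376 - 627/(1421 + 9*(-53)/(39 + sqrt(24361))) = 376 - 627/(1421 - 477/(39 + sqrt(24361)))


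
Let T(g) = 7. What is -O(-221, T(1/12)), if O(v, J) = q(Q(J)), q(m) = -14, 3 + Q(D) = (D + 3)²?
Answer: 14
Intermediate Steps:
Q(D) = -3 + (3 + D)² (Q(D) = -3 + (D + 3)² = -3 + (3 + D)²)
O(v, J) = -14
-O(-221, T(1/12)) = -1*(-14) = 14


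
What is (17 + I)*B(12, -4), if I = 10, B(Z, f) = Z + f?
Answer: 216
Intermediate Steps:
(17 + I)*B(12, -4) = (17 + 10)*(12 - 4) = 27*8 = 216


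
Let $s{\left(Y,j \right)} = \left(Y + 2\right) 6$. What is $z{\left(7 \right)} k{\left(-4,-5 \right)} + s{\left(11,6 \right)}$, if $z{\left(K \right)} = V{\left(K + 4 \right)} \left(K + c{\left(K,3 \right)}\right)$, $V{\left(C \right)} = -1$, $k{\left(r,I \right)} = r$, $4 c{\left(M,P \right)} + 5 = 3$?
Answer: $104$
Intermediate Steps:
$c{\left(M,P \right)} = - \frac{1}{2}$ ($c{\left(M,P \right)} = - \frac{5}{4} + \frac{1}{4} \cdot 3 = - \frac{5}{4} + \frac{3}{4} = - \frac{1}{2}$)
$s{\left(Y,j \right)} = 12 + 6 Y$ ($s{\left(Y,j \right)} = \left(2 + Y\right) 6 = 12 + 6 Y$)
$z{\left(K \right)} = \frac{1}{2} - K$ ($z{\left(K \right)} = - (K - \frac{1}{2}) = - (- \frac{1}{2} + K) = \frac{1}{2} - K$)
$z{\left(7 \right)} k{\left(-4,-5 \right)} + s{\left(11,6 \right)} = \left(\frac{1}{2} - 7\right) \left(-4\right) + \left(12 + 6 \cdot 11\right) = \left(\frac{1}{2} - 7\right) \left(-4\right) + \left(12 + 66\right) = \left(- \frac{13}{2}\right) \left(-4\right) + 78 = 26 + 78 = 104$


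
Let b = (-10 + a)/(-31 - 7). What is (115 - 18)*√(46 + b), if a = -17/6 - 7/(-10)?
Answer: 97*√3762285/285 ≈ 660.17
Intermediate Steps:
a = -32/15 (a = -17*⅙ - 7*(-⅒) = -17/6 + 7/10 = -32/15 ≈ -2.1333)
b = 91/285 (b = (-10 - 32/15)/(-31 - 7) = -182/15/(-38) = -182/15*(-1/38) = 91/285 ≈ 0.31930)
(115 - 18)*√(46 + b) = (115 - 18)*√(46 + 91/285) = 97*√(13201/285) = 97*(√3762285/285) = 97*√3762285/285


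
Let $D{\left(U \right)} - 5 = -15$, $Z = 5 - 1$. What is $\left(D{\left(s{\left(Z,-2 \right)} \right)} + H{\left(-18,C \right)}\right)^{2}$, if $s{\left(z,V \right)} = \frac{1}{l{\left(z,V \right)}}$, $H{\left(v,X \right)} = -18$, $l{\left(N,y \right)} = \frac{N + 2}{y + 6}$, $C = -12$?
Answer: $784$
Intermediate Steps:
$l{\left(N,y \right)} = \frac{2 + N}{6 + y}$
$Z = 4$ ($Z = 5 - 1 = 4$)
$s{\left(z,V \right)} = \frac{6 + V}{2 + z}$ ($s{\left(z,V \right)} = \frac{1}{\frac{1}{6 + V} \left(2 + z\right)} = \frac{6 + V}{2 + z}$)
$D{\left(U \right)} = -10$ ($D{\left(U \right)} = 5 - 15 = -10$)
$\left(D{\left(s{\left(Z,-2 \right)} \right)} + H{\left(-18,C \right)}\right)^{2} = \left(-10 - 18\right)^{2} = \left(-28\right)^{2} = 784$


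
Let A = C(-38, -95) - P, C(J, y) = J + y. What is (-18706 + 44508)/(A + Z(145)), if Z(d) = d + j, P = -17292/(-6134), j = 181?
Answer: 79134734/583285 ≈ 135.67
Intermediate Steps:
P = 8646/3067 (P = -17292*(-1/6134) = 8646/3067 ≈ 2.8190)
Z(d) = 181 + d (Z(d) = d + 181 = 181 + d)
A = -416557/3067 (A = (-38 - 95) - 1*8646/3067 = -133 - 8646/3067 = -416557/3067 ≈ -135.82)
(-18706 + 44508)/(A + Z(145)) = (-18706 + 44508)/(-416557/3067 + (181 + 145)) = 25802/(-416557/3067 + 326) = 25802/(583285/3067) = 25802*(3067/583285) = 79134734/583285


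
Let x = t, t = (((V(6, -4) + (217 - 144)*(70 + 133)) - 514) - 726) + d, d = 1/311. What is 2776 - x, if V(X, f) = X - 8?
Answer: -3359112/311 ≈ -10801.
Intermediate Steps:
V(X, f) = -8 + X
d = 1/311 ≈ 0.0032154
t = 4222448/311 (t = ((((-8 + 6) + (217 - 144)*(70 + 133)) - 514) - 726) + 1/311 = (((-2 + 73*203) - 514) - 726) + 1/311 = (((-2 + 14819) - 514) - 726) + 1/311 = ((14817 - 514) - 726) + 1/311 = (14303 - 726) + 1/311 = 13577 + 1/311 = 4222448/311 ≈ 13577.)
x = 4222448/311 ≈ 13577.
2776 - x = 2776 - 1*4222448/311 = 2776 - 4222448/311 = -3359112/311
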